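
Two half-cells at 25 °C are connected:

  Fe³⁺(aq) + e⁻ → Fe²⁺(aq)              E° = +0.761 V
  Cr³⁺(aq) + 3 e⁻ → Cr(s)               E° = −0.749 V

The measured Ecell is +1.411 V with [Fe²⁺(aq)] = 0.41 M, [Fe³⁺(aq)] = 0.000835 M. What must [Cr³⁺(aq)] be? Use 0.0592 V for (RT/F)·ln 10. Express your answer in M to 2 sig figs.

0.00088 M

The Fe³⁺/Fe²⁺ couple has the larger reduction potential, so it is the cathode: E°cell = +0.761 − (−0.749) = +1.510 V and n = 3.
Rearranging E = E° − (0.0592/n)·log Q gives log Q = 3(+1.510 − (+1.411))/0.0592 = 5.017.
The balanced reaction is 3 Fe³⁺(aq) + Cr(s) → 3 Fe²⁺(aq) + Cr³⁺(aq), so Q = ([Fe²⁺(aq)]^3·[Cr³⁺(aq)]) / [Fe³⁺(aq)]^3.
Isolating [Cr³⁺(aq)] in Q = 10^{5.017} yields log [Cr³⁺(aq)] = −3.056, i.e. 0.00088 M.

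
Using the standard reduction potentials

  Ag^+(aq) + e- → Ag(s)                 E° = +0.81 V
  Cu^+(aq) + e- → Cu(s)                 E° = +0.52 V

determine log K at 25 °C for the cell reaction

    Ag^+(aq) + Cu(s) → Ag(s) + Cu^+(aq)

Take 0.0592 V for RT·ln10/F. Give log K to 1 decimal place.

The Ag⁺/Ag couple is reduced (cathode); E°cell = +0.81 − (+0.52) = +0.29 V with n = 1.
At equilibrium E = 0, so log K = nE°cell / 0.0592 = (1)(+0.29) / 0.0592 = 4.9.

log K = 4.9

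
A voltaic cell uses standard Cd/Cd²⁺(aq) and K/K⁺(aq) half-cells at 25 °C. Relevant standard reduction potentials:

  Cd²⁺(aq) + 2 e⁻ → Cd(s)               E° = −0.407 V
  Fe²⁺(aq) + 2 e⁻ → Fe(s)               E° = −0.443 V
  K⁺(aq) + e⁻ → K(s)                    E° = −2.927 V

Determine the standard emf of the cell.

Of the two couples in this cell, the one with the more positive reduction potential is reduced at the cathode: here that is Cd²⁺/Cd (−0.407 V); K⁺/K (−2.927 V) is the anode.
E°cell = E°(cathode) − E°(anode) = −0.407 − (−2.927) = +2.520 V.

+2.520 V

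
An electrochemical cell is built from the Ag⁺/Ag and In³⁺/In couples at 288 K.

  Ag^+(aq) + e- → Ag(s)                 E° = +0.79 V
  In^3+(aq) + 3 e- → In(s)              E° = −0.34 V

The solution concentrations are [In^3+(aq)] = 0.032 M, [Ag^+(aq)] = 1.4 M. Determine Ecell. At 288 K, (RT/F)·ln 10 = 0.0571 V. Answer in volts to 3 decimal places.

+1.167 V

Ag⁺/Ag is reduced (cathode, E° = +0.79 V) and In³⁺/In is oxidized (anode).
E°cell = +0.79 − (−0.34) = +1.13 V, with n = 3 electrons transferred.
Balancing gives 3 Ag^+(aq) + In(s) → 3 Ag(s) + In^3+(aq); hence Q = [In^3+(aq)] / [Ag^+(aq)]^3 = 0.0117 (log Q = −1.933).
E = E° − (0.0571/n)·log Q = +1.13 − (0.0571/3)(−1.933) = +1.167 V.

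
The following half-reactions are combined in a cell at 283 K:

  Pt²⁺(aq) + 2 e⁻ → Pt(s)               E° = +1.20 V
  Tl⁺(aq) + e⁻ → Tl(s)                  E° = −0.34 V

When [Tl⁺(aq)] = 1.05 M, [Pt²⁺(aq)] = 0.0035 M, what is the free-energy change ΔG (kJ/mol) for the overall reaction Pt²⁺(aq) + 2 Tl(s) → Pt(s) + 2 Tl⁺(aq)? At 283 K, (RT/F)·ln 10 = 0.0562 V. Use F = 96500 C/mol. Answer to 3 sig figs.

The standard cell potential is +1.20 − (−0.34) = +1.54 V, with n = 2 electrons in the balanced equation.
Here Q = [Tl⁺(aq)]^2 / [Pt²⁺(aq)] = 315 (log Q = 2.498), giving E = +1.54 − (0.0562/2)·(2.498) = +1.4698 V.
ΔG = −nFE = −(2)(96500)(+1.4698) J/mol = −284 kJ/mol.

−284 kJ/mol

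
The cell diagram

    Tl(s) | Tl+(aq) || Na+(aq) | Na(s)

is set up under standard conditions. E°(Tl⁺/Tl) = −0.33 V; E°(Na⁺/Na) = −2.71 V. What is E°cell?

By convention the left-hand electrode in cell notation is the anode (oxidation) and the right-hand electrode is the cathode (reduction).
E°cell = E°(right) − E°(left) = −2.71 − (−0.33) = −2.38 V.
The negative sign shows that, as written, the cell would require an external voltage to drive the reaction.

−2.38 V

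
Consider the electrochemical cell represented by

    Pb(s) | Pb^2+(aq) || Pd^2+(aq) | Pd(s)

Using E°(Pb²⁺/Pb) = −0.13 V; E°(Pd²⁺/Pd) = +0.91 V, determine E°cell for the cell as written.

+1.04 V

By convention the left-hand electrode in cell notation is the anode (oxidation) and the right-hand electrode is the cathode (reduction).
E°cell = E°(right) − E°(left) = +0.91 − (−0.13) = +1.04 V.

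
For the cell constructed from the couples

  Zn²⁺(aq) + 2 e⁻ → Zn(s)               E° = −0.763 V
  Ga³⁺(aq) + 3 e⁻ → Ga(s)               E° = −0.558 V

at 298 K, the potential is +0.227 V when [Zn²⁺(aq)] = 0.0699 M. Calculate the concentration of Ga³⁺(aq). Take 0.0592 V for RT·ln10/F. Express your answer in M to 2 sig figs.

0.24 M

Ga³⁺/Ga is the cathode (higher E°); E°cell = −0.558 − (−0.763) = +0.205 V with n = 6.
Since E = E° − (0.0592/n)·log Q, log Q = n(E° − E)/0.0592 = −2.230.
The balanced reaction is 2 Ga³⁺(aq) + 3 Zn(s) → 2 Ga(s) + 3 Zn²⁺(aq), so Q = [Zn²⁺(aq)]^3 / [Ga³⁺(aq)]^2.
Isolating [Ga³⁺(aq)] in Q = 10^{−2.230} yields log [Ga³⁺(aq)] = −0.618, i.e. 0.24 M.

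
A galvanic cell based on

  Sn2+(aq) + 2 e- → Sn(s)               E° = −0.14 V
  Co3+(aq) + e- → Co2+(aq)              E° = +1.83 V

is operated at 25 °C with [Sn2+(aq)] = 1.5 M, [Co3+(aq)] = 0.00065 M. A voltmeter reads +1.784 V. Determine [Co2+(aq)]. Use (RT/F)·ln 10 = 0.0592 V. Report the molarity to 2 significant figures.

0.74 M

The Co³⁺/Co²⁺ couple has the larger reduction potential, so it is the cathode: E°cell = +1.83 − (−0.14) = +1.97 V and n = 2.
From the Nernst equation, log Q = n(E° − E)/0.0592 = 2·(+1.97 − (+1.784))/0.0592 = 6.284.
The balanced reaction is 2 Co3+(aq) + Sn(s) → 2 Co2+(aq) + Sn2+(aq), so Q = ([Co2+(aq)]^2·[Sn2+(aq)]) / [Co3+(aq)]^2.
Substituting the known concentrations and solving, log [Co2+(aq)] = −0.133 and [Co2+(aq)] = 0.74 M.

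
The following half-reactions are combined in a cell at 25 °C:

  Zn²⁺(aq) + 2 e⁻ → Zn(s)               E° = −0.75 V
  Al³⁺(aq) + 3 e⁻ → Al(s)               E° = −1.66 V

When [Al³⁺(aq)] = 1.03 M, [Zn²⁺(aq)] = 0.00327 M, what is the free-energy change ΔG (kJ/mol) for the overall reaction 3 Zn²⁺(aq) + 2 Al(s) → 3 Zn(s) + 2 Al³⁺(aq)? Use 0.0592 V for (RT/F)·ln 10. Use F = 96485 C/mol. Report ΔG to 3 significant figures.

−484 kJ/mol

The standard cell potential is −0.75 − (−1.66) = +0.91 V, with n = 6 electrons in the balanced equation.
Here Q = [Al³⁺(aq)]^2 / [Zn²⁺(aq)]^3 = 3.03×10^7 (log Q = 7.482), giving E = +0.91 − (0.0592/6)·(7.482) = +0.8362 V.
Finally ΔG = −nFE = −(6)(96485 C/mol)(+0.8362 V) = −484 kJ/mol.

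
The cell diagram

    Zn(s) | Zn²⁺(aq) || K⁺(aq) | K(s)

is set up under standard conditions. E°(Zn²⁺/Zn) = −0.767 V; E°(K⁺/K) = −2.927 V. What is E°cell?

By convention the left-hand electrode in cell notation is the anode (oxidation) and the right-hand electrode is the cathode (reduction).
E°cell = E°(right) − E°(left) = −2.927 − (−0.767) = −2.160 V.
The negative sign shows that, as written, the cell would require an external voltage to drive the reaction.

−2.160 V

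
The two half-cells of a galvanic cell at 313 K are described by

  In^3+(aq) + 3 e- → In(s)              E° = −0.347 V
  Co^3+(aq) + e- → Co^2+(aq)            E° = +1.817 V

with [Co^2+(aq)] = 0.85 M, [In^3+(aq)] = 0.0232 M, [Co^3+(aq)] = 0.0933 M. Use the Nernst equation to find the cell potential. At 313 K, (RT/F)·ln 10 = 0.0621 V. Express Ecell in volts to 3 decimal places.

Since E°(Co³⁺/Co²⁺) > E°(In³⁺/In), Co³⁺/Co²⁺ serves as the cathode.
E°cell = +1.817 − (−0.347) = +2.164 V, with n = 3 electrons transferred.
Balancing gives 3 Co^3+(aq) + In(s) → 3 Co^2+(aq) + In^3+(aq); hence Q = ([Co^2+(aq)]^3·[In^3+(aq)]) / [Co^3+(aq)]^3 = 17.5 (log Q = 1.244).
Applying E = E° − (RT ln10/nF)·log Q gives +2.164 − (0.0621/3)(1.244) = +2.138 V.

+2.138 V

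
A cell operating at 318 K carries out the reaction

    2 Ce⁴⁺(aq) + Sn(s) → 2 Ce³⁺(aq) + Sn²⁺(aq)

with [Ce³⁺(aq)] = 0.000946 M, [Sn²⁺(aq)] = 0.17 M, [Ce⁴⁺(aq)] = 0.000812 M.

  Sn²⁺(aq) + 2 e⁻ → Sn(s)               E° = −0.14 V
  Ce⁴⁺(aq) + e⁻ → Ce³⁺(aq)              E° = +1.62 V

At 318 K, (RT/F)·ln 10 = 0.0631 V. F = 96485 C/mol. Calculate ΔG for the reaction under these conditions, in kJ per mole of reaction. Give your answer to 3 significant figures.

−344 kJ/mol

E°cell = +1.62 − (−0.14) = +1.76 V; the balanced reaction transfers n = 2 electrons.
The reaction quotient is ([Ce³⁺(aq)]^2·[Sn²⁺(aq)]) / [Ce⁴⁺(aq)]^2 = 0.231; by Nernst, E = +1.76 − (0.0631/2)(−0.637) = +1.7801 V.
Finally ΔG = −nFE = −(2)(96485 C/mol)(+1.7801 V) = −344 kJ/mol.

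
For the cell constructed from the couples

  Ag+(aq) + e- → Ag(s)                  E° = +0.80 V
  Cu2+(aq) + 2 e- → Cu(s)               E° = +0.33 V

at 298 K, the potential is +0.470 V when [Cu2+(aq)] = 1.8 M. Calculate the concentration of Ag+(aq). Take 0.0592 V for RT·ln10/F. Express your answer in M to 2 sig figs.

1.3 M

The Ag⁺/Ag couple has the larger reduction potential, so it is the cathode: E°cell = +0.80 − (+0.33) = +0.47 V and n = 2.
Rearranging E = E° − (0.0592/n)·log Q gives log Q = 2(+0.47 − (+0.470))/0.0592 = 0.000.
The balanced reaction is 2 Ag+(aq) + Cu(s) → 2 Ag(s) + Cu2+(aq), so Q = [Cu2+(aq)] / [Ag+(aq)]^2.
Solving for the unknown gives log [Ag+(aq)] = 0.128, so [Ag+(aq)] ≈ 1.3 M.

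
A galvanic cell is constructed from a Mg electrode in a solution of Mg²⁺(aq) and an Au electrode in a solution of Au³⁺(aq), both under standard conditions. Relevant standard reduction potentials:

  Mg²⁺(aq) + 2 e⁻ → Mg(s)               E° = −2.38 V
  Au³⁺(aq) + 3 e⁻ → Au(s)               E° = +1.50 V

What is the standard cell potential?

Of the two couples in this cell, the one with the more positive reduction potential is reduced at the cathode: here that is Au³⁺/Au (+1.50 V); Mg²⁺/Mg (−2.38 V) is the anode.
E°cell = E°(cathode) − E°(anode) = +1.50 − (−2.38) = +3.88 V.

+3.88 V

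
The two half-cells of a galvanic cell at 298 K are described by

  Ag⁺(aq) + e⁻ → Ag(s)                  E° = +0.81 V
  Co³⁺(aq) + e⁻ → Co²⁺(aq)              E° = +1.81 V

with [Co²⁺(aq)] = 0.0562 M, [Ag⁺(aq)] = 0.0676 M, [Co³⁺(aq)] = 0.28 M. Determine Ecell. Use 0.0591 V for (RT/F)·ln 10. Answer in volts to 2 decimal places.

+1.11 V

Since E°(Co³⁺/Co²⁺) > E°(Ag⁺/Ag), Co³⁺/Co²⁺ serves as the cathode.
The standard potential is +1.81 − (+0.81) = +1.00 V and the balanced reaction transfers n = 1 electron.
The balanced reaction is Co³⁺(aq) + Ag(s) → Co²⁺(aq) + Ag⁺(aq), so Q = ([Co²⁺(aq)]·[Ag⁺(aq)]) / [Co³⁺(aq)] = 0.0136 and log Q = −1.867.
E = E° − (0.0591/n)·log Q = +1.00 − (0.0591/1)(−1.867) = +1.11 V.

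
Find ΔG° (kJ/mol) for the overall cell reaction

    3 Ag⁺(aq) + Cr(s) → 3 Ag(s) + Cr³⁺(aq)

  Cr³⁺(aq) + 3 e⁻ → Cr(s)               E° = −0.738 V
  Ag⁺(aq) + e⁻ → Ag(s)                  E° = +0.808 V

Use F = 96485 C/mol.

In the reaction as written Ag⁺(aq) is reduced, so the Ag⁺/Ag couple is the cathode and Cr³⁺/Cr is the anode.
E°cell = +0.808 − (−0.738) = +1.546 V; balancing electrons gives n = 3.
ΔG° = −nFE°cell = −(3)(96485)(+1.546) J/mol = −447 kJ/mol.

−447 kJ/mol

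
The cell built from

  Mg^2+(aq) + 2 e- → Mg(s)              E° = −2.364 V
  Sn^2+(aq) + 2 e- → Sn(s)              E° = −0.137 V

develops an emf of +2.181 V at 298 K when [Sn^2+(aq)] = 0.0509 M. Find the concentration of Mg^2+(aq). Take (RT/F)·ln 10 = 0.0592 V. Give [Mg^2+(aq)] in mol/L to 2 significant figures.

1.8 M

With Sn²⁺/Sn at the cathode and Mg²⁺/Mg at the anode, E°cell = −0.137 − (−2.364) = +2.227 V (n = 2).
Rearranging E = E° − (0.0592/n)·log Q gives log Q = 2(+2.227 − (+2.181))/0.0592 = 1.554.
For Sn^2+(aq) + Mg(s) → Sn(s) + Mg^2+(aq), the reaction quotient is Q = [Mg^2+(aq)] / [Sn^2+(aq)].
Isolating [Mg^2+(aq)] in Q = 10^{1.554} yields log [Mg^2+(aq)] = 0.261, i.e. 1.8 M.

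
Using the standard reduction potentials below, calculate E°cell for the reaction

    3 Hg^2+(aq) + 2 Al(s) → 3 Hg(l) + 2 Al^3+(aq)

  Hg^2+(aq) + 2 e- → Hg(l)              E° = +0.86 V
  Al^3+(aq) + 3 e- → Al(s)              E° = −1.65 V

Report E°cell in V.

Hg^2+(aq) gains electrons, so the Hg²⁺/Hg couple is the cathode; the Al³⁺/Al couple is the anode.
E°cell = E°(cathode) − E°(anode) = +0.86 − (−1.65) = +2.51 V.

+2.51 V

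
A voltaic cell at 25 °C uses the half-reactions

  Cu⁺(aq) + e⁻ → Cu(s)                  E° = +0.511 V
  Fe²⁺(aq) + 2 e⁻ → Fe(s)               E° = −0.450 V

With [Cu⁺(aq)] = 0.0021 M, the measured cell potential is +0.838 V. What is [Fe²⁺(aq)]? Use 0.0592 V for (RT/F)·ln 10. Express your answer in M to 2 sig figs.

With Cu⁺/Cu at the cathode and Fe²⁺/Fe at the anode, E°cell = +0.511 − (−0.450) = +0.961 V (n = 2).
Rearranging E = E° − (0.0592/n)·log Q gives log Q = 2(+0.961 − (+0.838))/0.0592 = 4.155.
For 2 Cu⁺(aq) + Fe(s) → 2 Cu(s) + Fe²⁺(aq), the reaction quotient is Q = [Fe²⁺(aq)] / [Cu⁺(aq)]^2.
Isolating [Fe²⁺(aq)] in Q = 10^{4.155} yields log [Fe²⁺(aq)] = −1.201, i.e. 0.063 M.

0.063 M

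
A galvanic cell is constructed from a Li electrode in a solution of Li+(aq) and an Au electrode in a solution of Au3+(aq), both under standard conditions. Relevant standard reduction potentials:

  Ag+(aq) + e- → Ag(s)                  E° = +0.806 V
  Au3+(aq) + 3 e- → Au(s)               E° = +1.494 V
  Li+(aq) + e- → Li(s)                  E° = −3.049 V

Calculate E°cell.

+4.543 V

The Au³⁺/Au couple has the higher E°, so Au ion is reduced (cathode) and Li is oxidized (anode).
E°cell = E°(cathode) − E°(anode) = +1.494 − (−3.049) = +4.543 V.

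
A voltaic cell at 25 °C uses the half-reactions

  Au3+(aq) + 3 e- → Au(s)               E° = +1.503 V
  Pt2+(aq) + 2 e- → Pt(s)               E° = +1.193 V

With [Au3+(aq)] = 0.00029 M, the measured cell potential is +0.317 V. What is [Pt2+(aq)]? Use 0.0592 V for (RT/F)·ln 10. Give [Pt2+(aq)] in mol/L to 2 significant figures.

With Au³⁺/Au at the cathode and Pt²⁺/Pt at the anode, E°cell = +1.503 − (+1.193) = +0.310 V (n = 6).
Since E = E° − (0.0592/n)·log Q, log Q = n(E° − E)/0.0592 = −0.709.
For 2 Au3+(aq) + 3 Pt(s) → 2 Au(s) + 3 Pt2+(aq), the reaction quotient is Q = [Pt2+(aq)]^3 / [Au3+(aq)]^2.
Solving for the unknown gives log [Pt2+(aq)] = −2.595, so [Pt2+(aq)] ≈ 0.0025 M.

0.0025 M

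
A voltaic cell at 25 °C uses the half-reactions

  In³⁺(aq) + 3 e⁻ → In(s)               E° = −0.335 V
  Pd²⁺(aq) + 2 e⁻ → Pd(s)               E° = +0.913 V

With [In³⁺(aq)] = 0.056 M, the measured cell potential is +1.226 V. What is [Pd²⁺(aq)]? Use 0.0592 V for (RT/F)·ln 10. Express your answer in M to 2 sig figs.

0.026 M

The Pd²⁺/Pd couple has the larger reduction potential, so it is the cathode: E°cell = +0.913 − (−0.335) = +1.248 V and n = 6.
From the Nernst equation, log Q = n(E° − E)/0.0592 = 6·(+1.248 − (+1.226))/0.0592 = 2.230.
For 3 Pd²⁺(aq) + 2 In(s) → 3 Pd(s) + 2 In³⁺(aq), the reaction quotient is Q = [In³⁺(aq)]^2 / [Pd²⁺(aq)]^3.
Solving for the unknown gives log [Pd²⁺(aq)] = −1.578, so [Pd²⁺(aq)] ≈ 0.026 M.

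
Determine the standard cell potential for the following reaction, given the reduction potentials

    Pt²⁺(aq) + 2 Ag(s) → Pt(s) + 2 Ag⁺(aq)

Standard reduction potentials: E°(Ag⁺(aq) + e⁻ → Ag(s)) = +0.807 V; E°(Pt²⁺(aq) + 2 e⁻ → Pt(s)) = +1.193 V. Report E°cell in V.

+0.386 V

Pt²⁺(aq) gains electrons, so the Pt²⁺/Pt couple is the cathode; the Ag⁺/Ag couple is the anode.
E°cell = E°(cathode) − E°(anode) = +1.193 − (+0.807) = +0.386 V.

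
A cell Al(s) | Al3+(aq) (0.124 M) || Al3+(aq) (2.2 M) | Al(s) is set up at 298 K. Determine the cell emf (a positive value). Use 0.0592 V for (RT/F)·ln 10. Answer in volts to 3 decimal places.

For a concentration cell E°cell = 0, since both electrodes use the same couple.
The compartment with the higher Al3+(aq) concentration (2.2 M) acts as the cathode; ions are reduced there and produced at the dilute (0.124 M) anode.
With n = 3, Ecell = −(0.0592/3)·log([dilute]/[conc]) = −(0.0592/3)·log(0.124/2.2) = +0.025 V.

0.025 V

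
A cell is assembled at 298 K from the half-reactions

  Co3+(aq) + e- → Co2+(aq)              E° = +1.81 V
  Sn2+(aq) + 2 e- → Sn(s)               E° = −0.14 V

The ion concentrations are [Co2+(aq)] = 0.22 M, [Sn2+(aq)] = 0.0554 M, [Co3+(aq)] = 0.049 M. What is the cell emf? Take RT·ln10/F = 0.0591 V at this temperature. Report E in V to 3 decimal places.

+1.949 V

The Co³⁺/Co²⁺ couple has the more positive E°, so it is the cathode; Sn²⁺/Sn is the anode.
The standard potential is +1.81 − (−0.14) = +1.95 V and the balanced reaction transfers n = 2 electrons.
The balanced reaction is 2 Co3+(aq) + Sn(s) → 2 Co2+(aq) + Sn2+(aq), so Q = ([Co2+(aq)]^2·[Sn2+(aq)]) / [Co3+(aq)]^2 = 1.12 and log Q = 0.048.
By the Nernst equation, E = +1.95 − (0.0591/2)·(0.048) = +1.949 V.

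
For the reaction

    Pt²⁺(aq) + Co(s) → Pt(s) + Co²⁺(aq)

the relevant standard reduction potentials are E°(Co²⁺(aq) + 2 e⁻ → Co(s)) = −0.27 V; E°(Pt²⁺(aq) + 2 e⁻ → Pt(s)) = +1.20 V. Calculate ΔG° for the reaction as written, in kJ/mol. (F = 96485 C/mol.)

In the reaction as written Pt²⁺(aq) is reduced, so the Pt²⁺/Pt couple is the cathode and Co²⁺/Co is the anode.
E°cell = +1.20 − (−0.27) = +1.47 V; balancing electrons gives n = 2.
ΔG° = −nFE°cell = −(2)(96485)(+1.47) J/mol = −284 kJ/mol.

−284 kJ/mol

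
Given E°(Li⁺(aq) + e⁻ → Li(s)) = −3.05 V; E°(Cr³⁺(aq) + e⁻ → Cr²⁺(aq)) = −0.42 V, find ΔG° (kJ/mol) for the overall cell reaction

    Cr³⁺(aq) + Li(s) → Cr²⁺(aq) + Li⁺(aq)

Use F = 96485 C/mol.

In the reaction as written Cr³⁺(aq) is reduced, so the Cr³⁺/Cr²⁺ couple is the cathode and Li⁺/Li is the anode.
E°cell = −0.42 − (−3.05) = +2.63 V; balancing electrons gives n = 1.
ΔG° = −nFE°cell = −(1)(96485)(+2.63) J/mol = −254 kJ/mol.

−254 kJ/mol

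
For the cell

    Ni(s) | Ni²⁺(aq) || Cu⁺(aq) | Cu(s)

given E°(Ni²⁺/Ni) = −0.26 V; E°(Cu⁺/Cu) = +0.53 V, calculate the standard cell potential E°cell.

By convention the left-hand electrode in cell notation is the anode (oxidation) and the right-hand electrode is the cathode (reduction).
E°cell = E°(right) − E°(left) = +0.53 − (−0.26) = +0.79 V.

+0.79 V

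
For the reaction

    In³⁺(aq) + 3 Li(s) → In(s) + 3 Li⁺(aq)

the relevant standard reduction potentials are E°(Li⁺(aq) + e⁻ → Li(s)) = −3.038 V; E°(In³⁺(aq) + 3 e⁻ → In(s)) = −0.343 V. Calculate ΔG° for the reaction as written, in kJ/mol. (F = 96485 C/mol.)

−780 kJ/mol

In the reaction as written In³⁺(aq) is reduced, so the In³⁺/In couple is the cathode and Li⁺/Li is the anode.
E°cell = −0.343 − (−3.038) = +2.695 V; balancing electrons gives n = 3.
ΔG° = −nFE°cell = −(3)(96485)(+2.695) J/mol = −780 kJ/mol.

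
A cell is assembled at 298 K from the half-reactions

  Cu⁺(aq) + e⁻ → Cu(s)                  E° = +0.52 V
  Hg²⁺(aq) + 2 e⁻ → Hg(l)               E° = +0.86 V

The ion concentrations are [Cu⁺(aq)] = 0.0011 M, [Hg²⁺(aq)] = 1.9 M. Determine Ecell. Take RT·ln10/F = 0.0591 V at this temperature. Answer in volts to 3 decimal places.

The Hg²⁺/Hg couple has the more positive E°, so it is the cathode; Cu⁺/Cu is the anode.
E°cell = +0.86 − (+0.52) = +0.34 V, with n = 2 electrons transferred.
The balanced reaction is Hg²⁺(aq) + 2 Cu(s) → Hg(l) + 2 Cu⁺(aq), so Q = [Cu⁺(aq)]^2 / [Hg²⁺(aq)] = 6.37×10^−7 and log Q = −6.196.
By the Nernst equation, E = +0.34 − (0.0591/2)·(−6.196) = +0.523 V.

+0.523 V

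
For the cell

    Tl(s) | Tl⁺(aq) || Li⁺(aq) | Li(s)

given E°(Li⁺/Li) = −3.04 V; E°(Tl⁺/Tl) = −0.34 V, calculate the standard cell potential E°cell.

By convention the left-hand electrode in cell notation is the anode (oxidation) and the right-hand electrode is the cathode (reduction).
E°cell = E°(right) − E°(left) = −3.04 − (−0.34) = −2.70 V.
The negative sign shows that, as written, the cell would require an external voltage to drive the reaction.

−2.70 V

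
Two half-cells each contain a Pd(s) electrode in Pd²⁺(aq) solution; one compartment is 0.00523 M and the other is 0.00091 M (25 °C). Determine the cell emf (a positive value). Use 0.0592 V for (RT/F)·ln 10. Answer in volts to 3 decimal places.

For a concentration cell E°cell = 0, since both electrodes use the same couple.
The compartment with the higher Pd²⁺(aq) concentration (0.00523 M) acts as the cathode; ions are reduced there and produced at the dilute (0.00091 M) anode.
With n = 2, Ecell = −(0.0592/2)·log([dilute]/[conc]) = −(0.0592/2)·log(0.00091/0.00523) = +0.022 V.

0.022 V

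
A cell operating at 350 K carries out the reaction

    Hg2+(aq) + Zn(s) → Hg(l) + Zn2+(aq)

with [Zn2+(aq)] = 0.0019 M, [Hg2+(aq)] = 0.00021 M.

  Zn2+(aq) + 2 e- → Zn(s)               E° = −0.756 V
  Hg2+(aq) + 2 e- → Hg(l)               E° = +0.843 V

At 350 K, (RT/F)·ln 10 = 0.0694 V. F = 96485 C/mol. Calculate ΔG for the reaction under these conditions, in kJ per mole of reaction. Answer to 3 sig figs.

The standard cell potential is +0.843 − (−0.756) = +1.599 V, with n = 2 electrons in the balanced equation.
Here Q = [Zn2+(aq)] / [Hg2+(aq)] = 9.05 (log Q = 0.957), giving E = +1.599 − (0.0694/2)·(0.957) = +1.5658 V.
ΔG = −nFE = −(2)(96485)(+1.5658) J/mol = −302 kJ/mol.

−302 kJ/mol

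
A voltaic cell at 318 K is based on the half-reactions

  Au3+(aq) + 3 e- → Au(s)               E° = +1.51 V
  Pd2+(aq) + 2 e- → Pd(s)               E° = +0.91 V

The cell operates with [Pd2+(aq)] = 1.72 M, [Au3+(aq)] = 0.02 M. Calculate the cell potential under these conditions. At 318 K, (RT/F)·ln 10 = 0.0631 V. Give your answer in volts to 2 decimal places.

The Au³⁺/Au couple has the more positive E°, so it is the cathode; Pd²⁺/Pd is the anode.
The standard potential is +1.51 − (+0.91) = +0.60 V and the balanced reaction transfers n = 6 electrons.
The balanced reaction is 2 Au3+(aq) + 3 Pd(s) → 2 Au(s) + 3 Pd2+(aq), so Q = [Pd2+(aq)]^3 / [Au3+(aq)]^2 = 1.27×10^4 and log Q = 4.105.
By the Nernst equation, E = +0.60 − (0.0631/6)·(4.105) = +0.56 V.

+0.56 V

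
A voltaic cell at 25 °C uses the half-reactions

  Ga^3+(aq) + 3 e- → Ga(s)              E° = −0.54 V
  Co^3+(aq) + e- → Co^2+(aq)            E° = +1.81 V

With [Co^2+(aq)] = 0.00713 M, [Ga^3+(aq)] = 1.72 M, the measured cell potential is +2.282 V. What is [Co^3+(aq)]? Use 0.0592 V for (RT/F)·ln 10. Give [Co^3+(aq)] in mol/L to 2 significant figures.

0.00061 M

The Co³⁺/Co²⁺ couple has the larger reduction potential, so it is the cathode: E°cell = +1.81 − (−0.54) = +2.35 V and n = 3.
Since E = E° − (0.0592/n)·log Q, log Q = n(E° − E)/0.0592 = 3.446.
Balancing electrons gives 3 Co^3+(aq) + Ga(s) → 3 Co^2+(aq) + Ga^3+(aq); thus Q = ([Co^2+(aq)]^3·[Ga^3+(aq)]) / [Co^3+(aq)]^3.
Isolating [Co^3+(aq)] in Q = 10^{3.446} yields log [Co^3+(aq)] = −3.217, i.e. 0.00061 M.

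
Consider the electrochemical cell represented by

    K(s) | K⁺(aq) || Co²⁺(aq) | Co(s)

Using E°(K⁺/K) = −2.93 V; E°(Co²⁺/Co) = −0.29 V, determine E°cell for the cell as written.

By convention the left-hand electrode in cell notation is the anode (oxidation) and the right-hand electrode is the cathode (reduction).
E°cell = E°(right) − E°(left) = −0.29 − (−2.93) = +2.64 V.

+2.64 V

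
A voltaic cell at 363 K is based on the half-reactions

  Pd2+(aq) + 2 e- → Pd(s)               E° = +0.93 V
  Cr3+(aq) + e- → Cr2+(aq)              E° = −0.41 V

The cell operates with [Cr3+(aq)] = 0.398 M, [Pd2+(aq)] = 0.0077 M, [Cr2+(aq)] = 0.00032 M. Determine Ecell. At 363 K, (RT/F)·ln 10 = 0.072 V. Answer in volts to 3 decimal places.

Pd²⁺/Pd is reduced (cathode, E° = +0.93 V) and Cr³⁺/Cr²⁺ is oxidized (anode).
E°cell = E°cat − E°an = +0.93 − (−0.41) = +1.34 V; n = 2.
Balancing gives Pd2+(aq) + 2 Cr2+(aq) → Pd(s) + 2 Cr3+(aq); hence Q = [Cr3+(aq)]^2 / ([Pd2+(aq)]·[Cr2+(aq)]^2) = 2.01×10^8 (log Q = 8.303).
Applying E = E° − (RT ln10/nF)·log Q gives +1.34 − (0.072/2)(8.303) = +1.041 V.

+1.041 V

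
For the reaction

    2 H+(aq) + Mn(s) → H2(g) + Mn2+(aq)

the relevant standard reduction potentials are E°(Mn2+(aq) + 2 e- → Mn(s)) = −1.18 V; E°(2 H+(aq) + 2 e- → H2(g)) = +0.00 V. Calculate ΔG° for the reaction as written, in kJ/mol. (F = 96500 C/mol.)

−228 kJ/mol

In the reaction as written H+(aq) is reduced, so the 2H⁺/H₂ couple is the cathode and Mn²⁺/Mn is the anode.
E°cell = +0.00 − (−1.18) = +1.18 V; balancing electrons gives n = 2.
ΔG° = −nFE°cell = −(2)(96500)(+1.18) J/mol = −228 kJ/mol.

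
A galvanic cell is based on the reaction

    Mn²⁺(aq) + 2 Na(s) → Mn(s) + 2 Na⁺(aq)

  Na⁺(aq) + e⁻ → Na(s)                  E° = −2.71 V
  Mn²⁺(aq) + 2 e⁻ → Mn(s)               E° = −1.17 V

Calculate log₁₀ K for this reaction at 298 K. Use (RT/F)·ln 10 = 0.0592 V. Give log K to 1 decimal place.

The Mn²⁺/Mn couple is reduced (cathode); E°cell = −1.17 − (−2.71) = +1.54 V with n = 2.
At equilibrium E = 0, so log K = nE°cell / 0.0592 = (2)(+1.54) / 0.0592 = 52.0.

log K = 52.0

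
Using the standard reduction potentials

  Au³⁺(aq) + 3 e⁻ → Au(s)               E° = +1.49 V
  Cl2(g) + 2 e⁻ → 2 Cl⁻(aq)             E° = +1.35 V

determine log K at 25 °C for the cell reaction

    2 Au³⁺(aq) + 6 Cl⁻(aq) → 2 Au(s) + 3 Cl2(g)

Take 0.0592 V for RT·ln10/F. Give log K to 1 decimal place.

The Au³⁺/Au couple is reduced (cathode); E°cell = +1.49 − (+1.35) = +0.14 V with n = 6.
At equilibrium E = 0, so log K = nE°cell / 0.0592 = (6)(+0.14) / 0.0592 = 14.2.

log K = 14.2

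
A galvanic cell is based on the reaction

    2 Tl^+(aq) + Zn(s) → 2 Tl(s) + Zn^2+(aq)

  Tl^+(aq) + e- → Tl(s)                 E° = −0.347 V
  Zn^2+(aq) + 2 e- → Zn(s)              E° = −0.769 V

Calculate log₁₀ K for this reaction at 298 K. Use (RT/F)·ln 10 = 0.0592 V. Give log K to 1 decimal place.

The Tl⁺/Tl couple is reduced (cathode); E°cell = −0.347 − (−0.769) = +0.422 V with n = 2.
At equilibrium E = 0, so log K = nE°cell / 0.0592 = (2)(+0.422) / 0.0592 = 14.3.

log K = 14.3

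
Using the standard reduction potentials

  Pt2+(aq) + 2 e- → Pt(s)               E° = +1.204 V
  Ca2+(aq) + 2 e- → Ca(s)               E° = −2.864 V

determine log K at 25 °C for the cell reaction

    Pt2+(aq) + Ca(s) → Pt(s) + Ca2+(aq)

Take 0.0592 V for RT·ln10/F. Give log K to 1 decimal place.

The Pt²⁺/Pt couple is reduced (cathode); E°cell = +1.204 − (−2.864) = +4.068 V with n = 2.
At equilibrium E = 0, so log K = nE°cell / 0.0592 = (2)(+4.068) / 0.0592 = 137.4.

log K = 137.4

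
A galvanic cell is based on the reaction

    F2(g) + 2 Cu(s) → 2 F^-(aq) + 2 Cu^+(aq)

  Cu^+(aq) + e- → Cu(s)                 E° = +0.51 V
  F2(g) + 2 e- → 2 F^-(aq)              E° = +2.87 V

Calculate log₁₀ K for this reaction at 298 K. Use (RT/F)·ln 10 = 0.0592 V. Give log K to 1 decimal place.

log K = 79.7

The F₂/F⁻ couple is reduced (cathode); E°cell = +2.87 − (+0.51) = +2.36 V with n = 2.
At equilibrium E = 0, so log K = nE°cell / 0.0592 = (2)(+2.36) / 0.0592 = 79.7.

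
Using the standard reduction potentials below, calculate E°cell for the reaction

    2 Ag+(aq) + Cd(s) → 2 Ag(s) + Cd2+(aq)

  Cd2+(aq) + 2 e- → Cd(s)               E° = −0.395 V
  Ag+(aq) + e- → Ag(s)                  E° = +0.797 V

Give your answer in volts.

+1.192 V

Ag+(aq) gains electrons, so the Ag⁺/Ag couple is the cathode; the Cd²⁺/Cd couple is the anode.
E°cell = E°(cathode) − E°(anode) = +0.797 − (−0.395) = +1.192 V.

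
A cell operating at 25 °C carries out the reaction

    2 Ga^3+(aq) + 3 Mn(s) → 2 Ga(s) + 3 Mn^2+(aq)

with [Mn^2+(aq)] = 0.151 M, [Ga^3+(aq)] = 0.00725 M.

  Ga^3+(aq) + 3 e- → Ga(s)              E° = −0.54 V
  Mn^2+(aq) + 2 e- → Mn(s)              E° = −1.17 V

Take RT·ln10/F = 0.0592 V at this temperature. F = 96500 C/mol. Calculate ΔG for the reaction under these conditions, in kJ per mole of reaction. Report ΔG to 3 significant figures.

−354 kJ/mol

The standard cell potential is −0.54 − (−1.17) = +0.63 V, with n = 6 electrons in the balanced equation.
The reaction quotient is [Mn^2+(aq)]^3 / [Ga^3+(aq)]^2 = 65.5; by Nernst, E = +0.63 − (0.0592/6)(1.816) = +0.6121 V.
ΔG = −nFE = −(6)(96500)(+0.6121) J/mol = −354 kJ/mol.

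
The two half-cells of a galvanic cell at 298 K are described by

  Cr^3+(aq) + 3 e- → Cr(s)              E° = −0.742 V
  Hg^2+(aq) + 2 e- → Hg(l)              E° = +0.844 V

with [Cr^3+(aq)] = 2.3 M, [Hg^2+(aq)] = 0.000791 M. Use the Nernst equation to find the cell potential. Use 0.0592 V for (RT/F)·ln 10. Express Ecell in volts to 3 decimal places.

Since E°(Hg²⁺/Hg) > E°(Cr³⁺/Cr), Hg²⁺/Hg serves as the cathode.
The standard potential is +0.844 − (−0.742) = +1.586 V and the balanced reaction transfers n = 6 electrons.
Balancing gives 3 Hg^2+(aq) + 2 Cr(s) → 3 Hg(l) + 2 Cr^3+(aq); hence Q = [Cr^3+(aq)]^2 / [Hg^2+(aq)]^3 = 1.07×10^10 (log Q = 10.029).
E = E° − (0.0592/n)·log Q = +1.586 − (0.0592/6)(10.029) = +1.487 V.

+1.487 V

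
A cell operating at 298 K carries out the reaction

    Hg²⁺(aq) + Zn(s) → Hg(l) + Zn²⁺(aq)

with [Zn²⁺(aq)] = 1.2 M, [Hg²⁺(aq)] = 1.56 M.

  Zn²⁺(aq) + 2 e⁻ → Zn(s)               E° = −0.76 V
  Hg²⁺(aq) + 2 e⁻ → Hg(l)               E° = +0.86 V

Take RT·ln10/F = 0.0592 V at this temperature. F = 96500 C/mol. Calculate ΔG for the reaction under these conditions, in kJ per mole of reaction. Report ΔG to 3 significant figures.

The standard cell potential is +0.86 − (−0.76) = +1.62 V, with n = 2 electrons in the balanced equation.
Here Q = [Zn²⁺(aq)] / [Hg²⁺(aq)] = 0.769 (log Q = −0.114), giving E = +1.62 − (0.0592/2)·(−0.114) = +1.6234 V.
Then ΔG = −nFE = −2 × 96500 × +1.6234 J/mol = −313 kJ/mol.

−313 kJ/mol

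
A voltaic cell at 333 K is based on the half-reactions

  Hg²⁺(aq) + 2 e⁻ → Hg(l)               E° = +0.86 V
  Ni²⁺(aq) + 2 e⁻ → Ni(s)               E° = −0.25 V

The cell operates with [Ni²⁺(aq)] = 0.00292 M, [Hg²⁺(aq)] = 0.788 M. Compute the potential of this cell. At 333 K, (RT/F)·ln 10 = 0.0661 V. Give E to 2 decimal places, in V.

+1.19 V

Hg²⁺/Hg is reduced (cathode, E° = +0.86 V) and Ni²⁺/Ni is oxidized (anode).
E°cell = E°cat − E°an = +0.86 − (−0.25) = +1.11 V; n = 2.
For the overall reaction Hg²⁺(aq) + Ni(s) → Hg(l) + Ni²⁺(aq), Q = [Ni²⁺(aq)] / [Hg²⁺(aq)] = 0.00371, giving log Q = −2.431.
Applying E = E° − (RT ln10/nF)·log Q gives +1.11 − (0.0661/2)(−2.431) = +1.19 V.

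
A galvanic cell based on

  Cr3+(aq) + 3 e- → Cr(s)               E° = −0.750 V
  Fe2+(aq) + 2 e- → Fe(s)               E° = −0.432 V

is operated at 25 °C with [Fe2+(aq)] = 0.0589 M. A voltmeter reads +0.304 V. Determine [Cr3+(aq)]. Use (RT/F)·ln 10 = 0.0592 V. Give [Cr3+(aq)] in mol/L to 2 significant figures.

The Fe²⁺/Fe couple has the larger reduction potential, so it is the cathode: E°cell = −0.432 − (−0.750) = +0.318 V and n = 6.
Rearranging E = E° − (0.0592/n)·log Q gives log Q = 6(+0.318 − (+0.304))/0.0592 = 1.419.
Balancing electrons gives 3 Fe2+(aq) + 2 Cr(s) → 3 Fe(s) + 2 Cr3+(aq); thus Q = [Cr3+(aq)]^2 / [Fe2+(aq)]^3.
Solving for the unknown gives log [Cr3+(aq)] = −1.135, so [Cr3+(aq)] ≈ 0.073 M.

0.073 M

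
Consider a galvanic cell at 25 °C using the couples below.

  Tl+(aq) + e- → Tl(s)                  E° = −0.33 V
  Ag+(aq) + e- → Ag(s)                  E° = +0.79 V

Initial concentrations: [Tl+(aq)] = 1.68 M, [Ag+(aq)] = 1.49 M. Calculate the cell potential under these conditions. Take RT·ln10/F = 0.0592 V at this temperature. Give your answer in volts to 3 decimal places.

+1.117 V

Since E°(Ag⁺/Ag) > E°(Tl⁺/Tl), Ag⁺/Ag serves as the cathode.
E°cell = E°cat − E°an = +0.79 − (−0.33) = +1.12 V; n = 1.
Balancing gives Ag+(aq) + Tl(s) → Ag(s) + Tl+(aq); hence Q = [Tl+(aq)] / [Ag+(aq)] = 1.13 (log Q = 0.052).
By the Nernst equation, E = +1.12 − (0.0592/1)·(0.052) = +1.117 V.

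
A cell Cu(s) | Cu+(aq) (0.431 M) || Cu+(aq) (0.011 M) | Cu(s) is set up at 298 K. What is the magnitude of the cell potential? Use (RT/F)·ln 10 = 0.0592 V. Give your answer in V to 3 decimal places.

For a concentration cell E°cell = 0, since both electrodes use the same couple.
The compartment with the higher Cu+(aq) concentration (0.431 M) acts as the cathode; ions are reduced there and produced at the dilute (0.011 M) anode.
With n = 1, Ecell = −(0.0592/1)·log([dilute]/[conc]) = −(0.0592/1)·log(0.011/0.431) = +0.094 V.

0.094 V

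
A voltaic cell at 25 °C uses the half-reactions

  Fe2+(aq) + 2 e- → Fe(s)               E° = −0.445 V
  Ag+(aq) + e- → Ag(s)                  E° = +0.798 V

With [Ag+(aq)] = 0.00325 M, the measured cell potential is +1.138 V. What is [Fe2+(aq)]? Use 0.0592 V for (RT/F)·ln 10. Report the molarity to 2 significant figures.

Ag⁺/Ag is the cathode (higher E°); E°cell = +0.798 − (−0.445) = +1.243 V with n = 2.
Rearranging E = E° − (0.0592/n)·log Q gives log Q = 2(+1.243 − (+1.138))/0.0592 = 3.547.
The balanced reaction is 2 Ag+(aq) + Fe(s) → 2 Ag(s) + Fe2+(aq), so Q = [Fe2+(aq)] / [Ag+(aq)]^2.
Substituting the known concentrations and solving, log [Fe2+(aq)] = −1.429 and [Fe2+(aq)] = 0.037 M.

0.037 M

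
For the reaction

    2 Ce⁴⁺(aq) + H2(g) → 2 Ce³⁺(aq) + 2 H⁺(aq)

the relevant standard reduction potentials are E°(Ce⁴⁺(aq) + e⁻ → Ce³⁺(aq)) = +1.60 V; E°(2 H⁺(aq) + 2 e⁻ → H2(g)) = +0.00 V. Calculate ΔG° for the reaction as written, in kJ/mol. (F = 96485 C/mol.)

−309 kJ/mol

In the reaction as written Ce⁴⁺(aq) is reduced, so the Ce⁴⁺/Ce³⁺ couple is the cathode and 2H⁺/H₂ is the anode.
E°cell = +1.60 − (+0.00) = +1.60 V; balancing electrons gives n = 2.
ΔG° = −nFE°cell = −(2)(96485)(+1.60) J/mol = −309 kJ/mol.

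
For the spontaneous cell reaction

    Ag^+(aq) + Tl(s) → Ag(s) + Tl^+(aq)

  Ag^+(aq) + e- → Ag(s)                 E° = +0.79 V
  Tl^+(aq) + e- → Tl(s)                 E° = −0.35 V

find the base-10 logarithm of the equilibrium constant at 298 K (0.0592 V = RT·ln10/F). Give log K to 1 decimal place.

The Ag⁺/Ag couple is reduced (cathode); E°cell = +0.79 − (−0.35) = +1.14 V with n = 1.
At equilibrium E = 0, so log K = nE°cell / 0.0592 = (1)(+1.14) / 0.0592 = 19.3.

log K = 19.3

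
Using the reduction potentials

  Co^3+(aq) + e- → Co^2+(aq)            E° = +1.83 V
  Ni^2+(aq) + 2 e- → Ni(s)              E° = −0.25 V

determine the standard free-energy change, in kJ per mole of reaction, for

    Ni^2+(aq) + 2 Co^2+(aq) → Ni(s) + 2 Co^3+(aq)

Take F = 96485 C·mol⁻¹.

In the reaction as written Ni^2+(aq) is reduced, so the Ni²⁺/Ni couple is the cathode and Co³⁺/Co²⁺ is the anode.
E°cell = −0.25 − (+1.83) = −2.08 V; balancing electrons gives n = 2.
ΔG° = −nFE°cell = −(2)(96485)(−2.08) J/mol = +401 kJ/mol.

+401 kJ/mol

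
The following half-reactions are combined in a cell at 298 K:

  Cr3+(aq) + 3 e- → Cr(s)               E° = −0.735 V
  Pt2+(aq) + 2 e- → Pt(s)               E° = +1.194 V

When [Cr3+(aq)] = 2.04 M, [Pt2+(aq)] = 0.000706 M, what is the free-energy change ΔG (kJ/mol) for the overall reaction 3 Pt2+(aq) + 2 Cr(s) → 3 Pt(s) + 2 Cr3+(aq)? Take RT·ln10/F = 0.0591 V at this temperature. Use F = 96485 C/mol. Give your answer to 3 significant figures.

The standard cell potential is +1.194 − (−0.735) = +1.929 V, with n = 6 electrons in the balanced equation.
Q = [Cr3+(aq)]^2 / [Pt2+(aq)]^3 = 1.18×10^10, so log Q = 10.073 and E = +1.929 − (0.0591/6)(10.073) = +1.8298 V.
ΔG = −nFE = −(6)(96485)(+1.8298) J/mol = −1060 kJ/mol.

−1060 kJ/mol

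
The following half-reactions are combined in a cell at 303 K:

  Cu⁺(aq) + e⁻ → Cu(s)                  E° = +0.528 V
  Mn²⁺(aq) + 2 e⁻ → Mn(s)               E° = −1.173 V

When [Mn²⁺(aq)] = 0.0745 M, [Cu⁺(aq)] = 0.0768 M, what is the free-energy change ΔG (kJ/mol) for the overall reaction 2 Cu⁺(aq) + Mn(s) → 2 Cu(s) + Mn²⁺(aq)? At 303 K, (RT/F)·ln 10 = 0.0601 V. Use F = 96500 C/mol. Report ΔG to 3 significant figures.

With Cu⁺/Cu reduced at the cathode, E°cell = +0.528 − (−1.173) = +1.701 V and n = 2.
The reaction quotient is [Mn²⁺(aq)] / [Cu⁺(aq)]^2 = 12.6; by Nernst, E = +1.701 − (0.0601/2)(1.101) = +1.6679 V.
Then ΔG = −nFE = −2 × 96500 × +1.6679 J/mol = −322 kJ/mol.

−322 kJ/mol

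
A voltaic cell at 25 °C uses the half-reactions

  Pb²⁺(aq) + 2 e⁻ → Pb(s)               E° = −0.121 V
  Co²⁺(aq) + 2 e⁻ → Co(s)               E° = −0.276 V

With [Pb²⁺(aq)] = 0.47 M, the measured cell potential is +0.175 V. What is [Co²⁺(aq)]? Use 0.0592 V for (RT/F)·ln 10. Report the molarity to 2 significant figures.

Pb²⁺/Pb is the cathode (higher E°); E°cell = −0.121 − (−0.276) = +0.155 V with n = 2.
Rearranging E = E° − (0.0592/n)·log Q gives log Q = 2(+0.155 − (+0.175))/0.0592 = −0.676.
For Pb²⁺(aq) + Co(s) → Pb(s) + Co²⁺(aq), the reaction quotient is Q = [Co²⁺(aq)] / [Pb²⁺(aq)].
Substituting the known concentrations and solving, log [Co²⁺(aq)] = −1.004 and [Co²⁺(aq)] = 0.099 M.

0.099 M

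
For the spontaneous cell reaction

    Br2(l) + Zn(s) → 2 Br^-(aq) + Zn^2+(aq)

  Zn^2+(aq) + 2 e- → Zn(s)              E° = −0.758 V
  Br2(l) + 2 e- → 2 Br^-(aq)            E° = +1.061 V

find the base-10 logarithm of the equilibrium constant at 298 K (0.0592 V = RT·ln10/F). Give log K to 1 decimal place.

log K = 61.5

The Br₂/Br⁻ couple is reduced (cathode); E°cell = +1.061 − (−0.758) = +1.819 V with n = 2.
At equilibrium E = 0, so log K = nE°cell / 0.0592 = (2)(+1.819) / 0.0592 = 61.5.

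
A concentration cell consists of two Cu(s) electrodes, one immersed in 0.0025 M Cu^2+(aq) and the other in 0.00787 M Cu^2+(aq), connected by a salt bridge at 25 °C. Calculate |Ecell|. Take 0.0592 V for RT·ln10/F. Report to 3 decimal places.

0.015 V

For a concentration cell E°cell = 0, since both electrodes use the same couple.
The compartment with the higher Cu^2+(aq) concentration (0.00787 M) acts as the cathode; ions are reduced there and produced at the dilute (0.0025 M) anode.
With n = 2, Ecell = −(0.0592/2)·log([dilute]/[conc]) = −(0.0592/2)·log(0.0025/0.00787) = +0.015 V.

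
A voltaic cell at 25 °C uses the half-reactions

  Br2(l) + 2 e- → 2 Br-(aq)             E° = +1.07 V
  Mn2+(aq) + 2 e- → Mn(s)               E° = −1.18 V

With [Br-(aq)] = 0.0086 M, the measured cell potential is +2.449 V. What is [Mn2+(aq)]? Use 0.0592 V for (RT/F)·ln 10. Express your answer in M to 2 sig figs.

0.0026 M

Br₂/Br⁻ is the cathode (higher E°); E°cell = +1.07 − (−1.18) = +2.25 V with n = 2.
Since E = E° − (0.0592/n)·log Q, log Q = n(E° − E)/0.0592 = −6.723.
Balancing electrons gives Br2(l) + Mn(s) → 2 Br-(aq) + Mn2+(aq); thus Q = [Br-(aq)]^2·[Mn2+(aq)].
Isolating [Mn2+(aq)] in Q = 10^{−6.723} yields log [Mn2+(aq)] = −2.592, i.e. 0.0026 M.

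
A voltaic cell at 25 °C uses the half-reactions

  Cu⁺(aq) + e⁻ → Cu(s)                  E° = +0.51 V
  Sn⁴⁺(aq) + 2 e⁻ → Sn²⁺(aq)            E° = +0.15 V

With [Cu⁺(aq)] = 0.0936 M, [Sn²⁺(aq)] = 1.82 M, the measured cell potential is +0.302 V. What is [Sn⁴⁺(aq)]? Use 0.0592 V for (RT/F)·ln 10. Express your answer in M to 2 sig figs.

Cu⁺/Cu is the cathode (higher E°); E°cell = +0.51 − (+0.15) = +0.36 V with n = 2.
Rearranging E = E° − (0.0592/n)·log Q gives log Q = 2(+0.36 − (+0.302))/0.0592 = 1.959.
The balanced reaction is 2 Cu⁺(aq) + Sn²⁺(aq) → 2 Cu(s) + Sn⁴⁺(aq), so Q = [Sn⁴⁺(aq)] / ([Cu⁺(aq)]^2·[Sn²⁺(aq)]).
Isolating [Sn⁴⁺(aq)] in Q = 10^{1.959} yields log [Sn⁴⁺(aq)] = 0.162, i.e. 1.5 M.

1.5 M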